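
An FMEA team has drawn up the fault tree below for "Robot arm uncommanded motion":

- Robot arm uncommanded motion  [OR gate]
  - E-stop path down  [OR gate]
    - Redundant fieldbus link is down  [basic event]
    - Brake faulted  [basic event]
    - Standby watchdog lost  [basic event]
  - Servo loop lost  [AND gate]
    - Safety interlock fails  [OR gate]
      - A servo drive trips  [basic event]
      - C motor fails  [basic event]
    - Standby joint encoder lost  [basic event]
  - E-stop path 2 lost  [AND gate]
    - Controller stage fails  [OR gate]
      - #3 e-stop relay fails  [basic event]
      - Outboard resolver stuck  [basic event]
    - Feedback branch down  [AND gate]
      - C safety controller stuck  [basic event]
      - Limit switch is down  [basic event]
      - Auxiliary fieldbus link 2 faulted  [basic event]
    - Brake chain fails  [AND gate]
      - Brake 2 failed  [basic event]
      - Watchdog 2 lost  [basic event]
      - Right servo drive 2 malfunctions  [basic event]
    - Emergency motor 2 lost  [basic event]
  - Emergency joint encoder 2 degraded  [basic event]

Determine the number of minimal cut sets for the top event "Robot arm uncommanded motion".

8

E-stop path down [OR]: union of children's cut sets → 3 cut set(s).
Safety interlock fails [OR]: union of children's cut sets → 2 cut set(s).
Servo loop lost [AND]: one cut set from each child combined → 2 × 1 = 2 cut set(s).
Controller stage fails [OR]: union of children's cut sets → 2 cut set(s).
Feedback branch down [AND]: one cut set from each child combined → 1 × 1 × 1 = 1 cut set(s).
Brake chain fails [AND]: one cut set from each child combined → 1 × 1 × 1 = 1 cut set(s).
E-stop path 2 lost [AND]: one cut set from each child combined → 2 × 1 × 1 × 1 = 2 cut set(s).
Robot arm uncommanded motion [OR]: union of children's cut sets → 8 cut set(s).
Minimal cut sets: {Redundant fieldbus link is down}; {Brake faulted}; {Standby watchdog lost}; {A servo drive trips, Standby joint encoder lost}; {C motor fails, Standby joint encoder lost}; {#3 e-stop relay fails, Auxiliary fieldbus link 2 faulted, Brake 2 failed, C safety controller stuck, Emergency motor 2 lost, Limit switch is down, Right servo drive 2 malfunctions, Watchdog 2 lost}; {Auxiliary fieldbus link 2 faulted, Brake 2 failed, C safety controller stuck, Emergency motor 2 lost, Limit switch is down, Outboard resolver stuck, Right servo drive 2 malfunctions, Watchdog 2 lost}; {Emergency joint encoder 2 degraded}.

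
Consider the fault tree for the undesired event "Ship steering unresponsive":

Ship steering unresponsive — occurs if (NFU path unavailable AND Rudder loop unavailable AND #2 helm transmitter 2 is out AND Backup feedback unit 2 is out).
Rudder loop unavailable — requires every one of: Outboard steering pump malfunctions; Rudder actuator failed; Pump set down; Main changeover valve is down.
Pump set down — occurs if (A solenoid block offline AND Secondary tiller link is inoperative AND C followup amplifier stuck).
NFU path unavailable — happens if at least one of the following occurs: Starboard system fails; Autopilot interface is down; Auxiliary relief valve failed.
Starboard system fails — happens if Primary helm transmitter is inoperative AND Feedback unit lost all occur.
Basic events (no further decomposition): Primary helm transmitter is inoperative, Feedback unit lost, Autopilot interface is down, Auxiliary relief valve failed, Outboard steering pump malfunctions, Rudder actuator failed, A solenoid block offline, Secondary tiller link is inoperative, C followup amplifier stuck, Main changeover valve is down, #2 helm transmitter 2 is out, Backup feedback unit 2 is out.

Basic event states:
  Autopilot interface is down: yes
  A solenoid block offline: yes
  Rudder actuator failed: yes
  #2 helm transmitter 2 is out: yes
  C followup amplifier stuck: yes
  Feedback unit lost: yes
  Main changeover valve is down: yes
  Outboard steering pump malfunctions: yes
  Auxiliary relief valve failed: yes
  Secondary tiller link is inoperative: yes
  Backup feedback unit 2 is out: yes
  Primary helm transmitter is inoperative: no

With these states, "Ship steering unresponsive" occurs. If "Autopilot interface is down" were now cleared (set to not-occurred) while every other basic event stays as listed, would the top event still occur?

Yes

Counterfactual: set "Autopilot interface is down" to not occurred.
Starboard system fails [AND]: Primary helm transmitter is inoperative=not, Feedback unit lost=occurs → not all inputs occur → does not occur.
NFU path unavailable [OR]: Starboard system fails=not, Autopilot interface is down=not, Auxiliary relief valve failed=occurs → at least one input occurs → occurs.
Pump set down [AND]: A solenoid block offline=occurs, Secondary tiller link is inoperative=occurs, C followup amplifier stuck=occurs → all inputs occur → occurs.
Rudder loop unavailable [AND]: Outboard steering pump malfunctions=occurs, Rudder actuator failed=occurs, Pump set down=occurs, Main changeover valve is down=occurs → all inputs occur → occurs.
Ship steering unresponsive [AND]: NFU path unavailable=occurs, Rudder loop unavailable=occurs, #2 helm transmitter 2 is out=occurs, Backup feedback unit 2 is out=occurs → all inputs occur → occurs.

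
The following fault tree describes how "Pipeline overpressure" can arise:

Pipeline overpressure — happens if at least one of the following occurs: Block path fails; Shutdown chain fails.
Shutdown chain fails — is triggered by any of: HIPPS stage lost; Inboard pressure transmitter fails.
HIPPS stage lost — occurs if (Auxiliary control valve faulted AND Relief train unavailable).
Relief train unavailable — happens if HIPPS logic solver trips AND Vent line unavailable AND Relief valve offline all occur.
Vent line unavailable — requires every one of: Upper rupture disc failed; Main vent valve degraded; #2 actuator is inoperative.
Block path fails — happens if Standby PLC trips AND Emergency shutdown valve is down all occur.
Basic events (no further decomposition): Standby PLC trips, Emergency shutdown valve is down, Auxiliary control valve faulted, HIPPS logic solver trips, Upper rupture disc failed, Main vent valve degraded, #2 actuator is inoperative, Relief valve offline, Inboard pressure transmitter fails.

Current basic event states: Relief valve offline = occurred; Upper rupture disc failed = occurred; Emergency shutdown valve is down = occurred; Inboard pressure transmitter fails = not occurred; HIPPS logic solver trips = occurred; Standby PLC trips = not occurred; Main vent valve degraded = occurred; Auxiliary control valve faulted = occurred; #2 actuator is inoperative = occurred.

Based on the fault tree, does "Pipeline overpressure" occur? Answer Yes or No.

Block path fails [AND]: Standby PLC trips=not, Emergency shutdown valve is down=occurs → not all inputs occur → does not occur.
Vent line unavailable [AND]: Upper rupture disc failed=occurs, Main vent valve degraded=occurs, #2 actuator is inoperative=occurs → all inputs occur → occurs.
Relief train unavailable [AND]: HIPPS logic solver trips=occurs, Vent line unavailable=occurs, Relief valve offline=occurs → all inputs occur → occurs.
HIPPS stage lost [AND]: Auxiliary control valve faulted=occurs, Relief train unavailable=occurs → all inputs occur → occurs.
Shutdown chain fails [OR]: HIPPS stage lost=occurs, Inboard pressure transmitter fails=not → at least one input occurs → occurs.
Pipeline overpressure [OR]: Block path fails=not, Shutdown chain fails=occurs → at least one input occurs → occurs.

Yes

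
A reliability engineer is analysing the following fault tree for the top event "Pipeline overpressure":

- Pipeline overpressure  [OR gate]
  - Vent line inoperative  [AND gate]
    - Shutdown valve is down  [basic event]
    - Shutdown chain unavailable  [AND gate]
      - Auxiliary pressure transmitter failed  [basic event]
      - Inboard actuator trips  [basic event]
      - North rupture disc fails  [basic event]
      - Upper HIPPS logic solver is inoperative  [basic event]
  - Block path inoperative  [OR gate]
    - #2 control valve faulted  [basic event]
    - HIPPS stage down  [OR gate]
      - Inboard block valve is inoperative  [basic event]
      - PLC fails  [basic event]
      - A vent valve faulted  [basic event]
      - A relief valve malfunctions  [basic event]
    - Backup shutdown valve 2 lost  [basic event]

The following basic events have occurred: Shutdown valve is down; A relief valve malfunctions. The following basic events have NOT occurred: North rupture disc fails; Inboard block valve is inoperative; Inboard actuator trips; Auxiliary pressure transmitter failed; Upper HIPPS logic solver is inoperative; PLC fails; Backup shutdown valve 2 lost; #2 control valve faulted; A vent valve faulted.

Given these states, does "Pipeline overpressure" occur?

Yes

Shutdown chain unavailable [AND]: Auxiliary pressure transmitter failed=not, Inboard actuator trips=not, North rupture disc fails=not, Upper HIPPS logic solver is inoperative=not → not all inputs occur → does not occur.
Vent line inoperative [AND]: Shutdown valve is down=occurs, Shutdown chain unavailable=not → not all inputs occur → does not occur.
HIPPS stage down [OR]: Inboard block valve is inoperative=not, PLC fails=not, A vent valve faulted=not, A relief valve malfunctions=occurs → at least one input occurs → occurs.
Block path inoperative [OR]: #2 control valve faulted=not, HIPPS stage down=occurs, Backup shutdown valve 2 lost=not → at least one input occurs → occurs.
Pipeline overpressure [OR]: Vent line inoperative=not, Block path inoperative=occurs → at least one input occurs → occurs.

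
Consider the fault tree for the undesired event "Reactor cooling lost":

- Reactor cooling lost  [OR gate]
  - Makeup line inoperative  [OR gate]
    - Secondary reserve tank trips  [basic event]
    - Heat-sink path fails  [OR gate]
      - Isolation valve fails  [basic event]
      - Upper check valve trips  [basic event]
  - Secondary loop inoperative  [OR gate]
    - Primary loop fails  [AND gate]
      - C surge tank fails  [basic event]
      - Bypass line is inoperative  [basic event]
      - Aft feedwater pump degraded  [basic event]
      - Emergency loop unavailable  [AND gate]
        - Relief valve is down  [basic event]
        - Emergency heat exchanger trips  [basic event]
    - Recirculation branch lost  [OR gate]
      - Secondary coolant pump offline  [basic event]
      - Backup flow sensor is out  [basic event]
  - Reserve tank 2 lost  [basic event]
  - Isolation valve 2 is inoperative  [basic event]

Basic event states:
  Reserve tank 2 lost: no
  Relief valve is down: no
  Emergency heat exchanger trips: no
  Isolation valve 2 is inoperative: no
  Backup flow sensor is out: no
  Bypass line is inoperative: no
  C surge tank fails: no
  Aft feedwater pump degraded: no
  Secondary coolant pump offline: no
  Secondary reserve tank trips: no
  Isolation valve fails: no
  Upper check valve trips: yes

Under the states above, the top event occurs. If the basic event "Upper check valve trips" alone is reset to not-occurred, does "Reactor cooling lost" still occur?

Counterfactual: set "Upper check valve trips" to not occurred.
Heat-sink path fails [OR]: Isolation valve fails=not, Upper check valve trips=not → no input occurs → does not occur.
Makeup line inoperative [OR]: Secondary reserve tank trips=not, Heat-sink path fails=not → no input occurs → does not occur.
Emergency loop unavailable [AND]: Relief valve is down=not, Emergency heat exchanger trips=not → not all inputs occur → does not occur.
Primary loop fails [AND]: C surge tank fails=not, Bypass line is inoperative=not, Aft feedwater pump degraded=not, Emergency loop unavailable=not → not all inputs occur → does not occur.
Recirculation branch lost [OR]: Secondary coolant pump offline=not, Backup flow sensor is out=not → no input occurs → does not occur.
Secondary loop inoperative [OR]: Primary loop fails=not, Recirculation branch lost=not → no input occurs → does not occur.
Reactor cooling lost [OR]: Makeup line inoperative=not, Secondary loop inoperative=not, Reserve tank 2 lost=not, Isolation valve 2 is inoperative=not → no input occurs → does not occur.

No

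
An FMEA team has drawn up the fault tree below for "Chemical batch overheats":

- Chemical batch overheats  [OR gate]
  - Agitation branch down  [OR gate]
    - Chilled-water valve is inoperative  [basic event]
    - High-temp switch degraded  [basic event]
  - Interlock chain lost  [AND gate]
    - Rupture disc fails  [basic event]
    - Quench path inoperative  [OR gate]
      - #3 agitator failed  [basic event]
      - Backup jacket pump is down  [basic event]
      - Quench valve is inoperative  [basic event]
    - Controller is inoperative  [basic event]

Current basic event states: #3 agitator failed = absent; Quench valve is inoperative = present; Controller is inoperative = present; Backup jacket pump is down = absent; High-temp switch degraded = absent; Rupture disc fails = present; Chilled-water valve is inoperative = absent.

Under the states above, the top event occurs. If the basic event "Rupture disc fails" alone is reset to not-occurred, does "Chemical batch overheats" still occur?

Counterfactual: set "Rupture disc fails" to not occurred.
Agitation branch down [OR]: Chilled-water valve is inoperative=not, High-temp switch degraded=not → no input occurs → does not occur.
Quench path inoperative [OR]: #3 agitator failed=not, Backup jacket pump is down=not, Quench valve is inoperative=occurs → at least one input occurs → occurs.
Interlock chain lost [AND]: Rupture disc fails=not, Quench path inoperative=occurs, Controller is inoperative=occurs → not all inputs occur → does not occur.
Chemical batch overheats [OR]: Agitation branch down=not, Interlock chain lost=not → no input occurs → does not occur.

No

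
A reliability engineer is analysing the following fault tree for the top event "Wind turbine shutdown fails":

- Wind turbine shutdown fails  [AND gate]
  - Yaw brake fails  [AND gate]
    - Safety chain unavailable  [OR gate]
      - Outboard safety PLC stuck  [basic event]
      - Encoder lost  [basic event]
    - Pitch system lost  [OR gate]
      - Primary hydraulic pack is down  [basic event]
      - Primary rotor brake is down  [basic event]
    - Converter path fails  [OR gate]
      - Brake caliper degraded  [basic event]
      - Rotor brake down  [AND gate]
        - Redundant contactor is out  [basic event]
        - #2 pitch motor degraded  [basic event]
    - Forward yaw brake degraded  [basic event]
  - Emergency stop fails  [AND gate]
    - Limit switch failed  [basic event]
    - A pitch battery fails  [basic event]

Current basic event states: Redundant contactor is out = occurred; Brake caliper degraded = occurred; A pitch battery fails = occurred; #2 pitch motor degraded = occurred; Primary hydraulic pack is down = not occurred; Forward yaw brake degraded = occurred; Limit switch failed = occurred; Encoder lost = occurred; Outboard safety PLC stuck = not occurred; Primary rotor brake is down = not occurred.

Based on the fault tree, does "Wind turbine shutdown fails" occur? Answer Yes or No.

Safety chain unavailable [OR]: Outboard safety PLC stuck=not, Encoder lost=occurs → at least one input occurs → occurs.
Pitch system lost [OR]: Primary hydraulic pack is down=not, Primary rotor brake is down=not → no input occurs → does not occur.
Rotor brake down [AND]: Redundant contactor is out=occurs, #2 pitch motor degraded=occurs → all inputs occur → occurs.
Converter path fails [OR]: Brake caliper degraded=occurs, Rotor brake down=occurs → at least one input occurs → occurs.
Yaw brake fails [AND]: Safety chain unavailable=occurs, Pitch system lost=not, Converter path fails=occurs, Forward yaw brake degraded=occurs → not all inputs occur → does not occur.
Emergency stop fails [AND]: Limit switch failed=occurs, A pitch battery fails=occurs → all inputs occur → occurs.
Wind turbine shutdown fails [AND]: Yaw brake fails=not, Emergency stop fails=occurs → not all inputs occur → does not occur.

No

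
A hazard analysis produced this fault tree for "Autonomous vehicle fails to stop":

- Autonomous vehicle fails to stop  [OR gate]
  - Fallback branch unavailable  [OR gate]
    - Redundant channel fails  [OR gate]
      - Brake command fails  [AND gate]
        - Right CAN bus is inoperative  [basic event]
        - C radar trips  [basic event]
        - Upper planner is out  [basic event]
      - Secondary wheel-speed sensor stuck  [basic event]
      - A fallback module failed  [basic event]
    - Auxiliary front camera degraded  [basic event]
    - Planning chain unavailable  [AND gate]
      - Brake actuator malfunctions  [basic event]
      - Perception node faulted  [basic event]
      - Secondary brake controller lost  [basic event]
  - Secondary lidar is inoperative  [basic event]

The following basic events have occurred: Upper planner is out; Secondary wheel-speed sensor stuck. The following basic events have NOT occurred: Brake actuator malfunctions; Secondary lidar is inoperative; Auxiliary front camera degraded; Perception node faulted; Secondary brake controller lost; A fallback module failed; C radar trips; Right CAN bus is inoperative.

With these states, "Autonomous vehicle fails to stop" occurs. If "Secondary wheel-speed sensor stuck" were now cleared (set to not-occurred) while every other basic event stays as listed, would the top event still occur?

No

Counterfactual: set "Secondary wheel-speed sensor stuck" to not occurred.
Brake command fails [AND]: Right CAN bus is inoperative=not, C radar trips=not, Upper planner is out=occurs → not all inputs occur → does not occur.
Redundant channel fails [OR]: Brake command fails=not, Secondary wheel-speed sensor stuck=not, A fallback module failed=not → no input occurs → does not occur.
Planning chain unavailable [AND]: Brake actuator malfunctions=not, Perception node faulted=not, Secondary brake controller lost=not → not all inputs occur → does not occur.
Fallback branch unavailable [OR]: Redundant channel fails=not, Auxiliary front camera degraded=not, Planning chain unavailable=not → no input occurs → does not occur.
Autonomous vehicle fails to stop [OR]: Fallback branch unavailable=not, Secondary lidar is inoperative=not → no input occurs → does not occur.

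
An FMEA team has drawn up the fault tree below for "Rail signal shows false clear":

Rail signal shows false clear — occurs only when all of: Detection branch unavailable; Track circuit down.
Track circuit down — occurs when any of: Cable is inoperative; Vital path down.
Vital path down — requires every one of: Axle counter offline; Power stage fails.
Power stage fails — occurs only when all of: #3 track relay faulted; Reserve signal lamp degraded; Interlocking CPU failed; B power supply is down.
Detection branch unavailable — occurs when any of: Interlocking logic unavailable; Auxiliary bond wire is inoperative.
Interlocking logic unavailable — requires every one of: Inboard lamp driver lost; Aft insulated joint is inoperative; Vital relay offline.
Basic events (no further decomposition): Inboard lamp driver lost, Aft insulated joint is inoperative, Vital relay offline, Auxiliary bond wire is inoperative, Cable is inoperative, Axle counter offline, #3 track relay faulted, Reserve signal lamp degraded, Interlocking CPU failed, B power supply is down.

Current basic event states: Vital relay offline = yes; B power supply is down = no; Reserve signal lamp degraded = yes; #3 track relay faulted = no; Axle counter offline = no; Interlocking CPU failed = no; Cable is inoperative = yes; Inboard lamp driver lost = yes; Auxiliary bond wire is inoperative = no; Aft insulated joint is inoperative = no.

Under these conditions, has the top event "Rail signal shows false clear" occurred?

Interlocking logic unavailable [AND]: Inboard lamp driver lost=occurs, Aft insulated joint is inoperative=not, Vital relay offline=occurs → not all inputs occur → does not occur.
Detection branch unavailable [OR]: Interlocking logic unavailable=not, Auxiliary bond wire is inoperative=not → no input occurs → does not occur.
Power stage fails [AND]: #3 track relay faulted=not, Reserve signal lamp degraded=occurs, Interlocking CPU failed=not, B power supply is down=not → not all inputs occur → does not occur.
Vital path down [AND]: Axle counter offline=not, Power stage fails=not → not all inputs occur → does not occur.
Track circuit down [OR]: Cable is inoperative=occurs, Vital path down=not → at least one input occurs → occurs.
Rail signal shows false clear [AND]: Detection branch unavailable=not, Track circuit down=occurs → not all inputs occur → does not occur.

No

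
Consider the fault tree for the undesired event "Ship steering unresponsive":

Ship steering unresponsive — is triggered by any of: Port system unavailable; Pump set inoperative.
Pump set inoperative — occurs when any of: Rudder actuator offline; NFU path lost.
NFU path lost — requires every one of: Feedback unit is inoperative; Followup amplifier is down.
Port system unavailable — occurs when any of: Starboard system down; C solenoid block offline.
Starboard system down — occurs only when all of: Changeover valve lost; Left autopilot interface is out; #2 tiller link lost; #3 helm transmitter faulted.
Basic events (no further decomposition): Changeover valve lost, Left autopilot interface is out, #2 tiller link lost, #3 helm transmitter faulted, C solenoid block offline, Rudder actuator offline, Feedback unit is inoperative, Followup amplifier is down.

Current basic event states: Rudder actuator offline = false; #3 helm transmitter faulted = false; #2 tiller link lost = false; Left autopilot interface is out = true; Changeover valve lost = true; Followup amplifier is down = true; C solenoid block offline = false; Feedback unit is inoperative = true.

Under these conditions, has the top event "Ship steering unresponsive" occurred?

Yes

Starboard system down [AND]: Changeover valve lost=occurs, Left autopilot interface is out=occurs, #2 tiller link lost=not, #3 helm transmitter faulted=not → not all inputs occur → does not occur.
Port system unavailable [OR]: Starboard system down=not, C solenoid block offline=not → no input occurs → does not occur.
NFU path lost [AND]: Feedback unit is inoperative=occurs, Followup amplifier is down=occurs → all inputs occur → occurs.
Pump set inoperative [OR]: Rudder actuator offline=not, NFU path lost=occurs → at least one input occurs → occurs.
Ship steering unresponsive [OR]: Port system unavailable=not, Pump set inoperative=occurs → at least one input occurs → occurs.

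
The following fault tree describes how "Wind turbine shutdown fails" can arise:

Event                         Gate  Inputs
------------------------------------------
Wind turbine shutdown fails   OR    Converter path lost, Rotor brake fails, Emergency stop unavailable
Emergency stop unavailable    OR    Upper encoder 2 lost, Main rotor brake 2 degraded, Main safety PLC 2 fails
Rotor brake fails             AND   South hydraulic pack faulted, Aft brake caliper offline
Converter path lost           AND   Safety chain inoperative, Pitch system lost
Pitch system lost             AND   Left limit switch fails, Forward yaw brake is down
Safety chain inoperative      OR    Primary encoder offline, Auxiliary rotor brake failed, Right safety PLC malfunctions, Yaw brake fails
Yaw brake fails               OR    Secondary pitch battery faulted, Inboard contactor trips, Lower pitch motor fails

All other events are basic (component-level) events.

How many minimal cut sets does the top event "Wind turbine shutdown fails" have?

Yaw brake fails [OR]: union of children's cut sets → 3 cut set(s).
Safety chain inoperative [OR]: union of children's cut sets → 6 cut set(s).
Pitch system lost [AND]: one cut set from each child combined → 1 × 1 = 1 cut set(s).
Converter path lost [AND]: one cut set from each child combined → 6 × 1 = 6 cut set(s).
Rotor brake fails [AND]: one cut set from each child combined → 1 × 1 = 1 cut set(s).
Emergency stop unavailable [OR]: union of children's cut sets → 3 cut set(s).
Wind turbine shutdown fails [OR]: union of children's cut sets → 10 cut set(s).
Minimal cut sets: {Forward yaw brake is down, Left limit switch fails, Primary encoder offline}; {Auxiliary rotor brake failed, Forward yaw brake is down, Left limit switch fails}; {Forward yaw brake is down, Left limit switch fails, Right safety PLC malfunctions}; {Forward yaw brake is down, Left limit switch fails, Secondary pitch battery faulted}; {Forward yaw brake is down, Inboard contactor trips, Left limit switch fails}; {Forward yaw brake is down, Left limit switch fails, Lower pitch motor fails}; {Aft brake caliper offline, South hydraulic pack faulted}; {Upper encoder 2 lost}; {Main rotor brake 2 degraded}; {Main safety PLC 2 fails}.

10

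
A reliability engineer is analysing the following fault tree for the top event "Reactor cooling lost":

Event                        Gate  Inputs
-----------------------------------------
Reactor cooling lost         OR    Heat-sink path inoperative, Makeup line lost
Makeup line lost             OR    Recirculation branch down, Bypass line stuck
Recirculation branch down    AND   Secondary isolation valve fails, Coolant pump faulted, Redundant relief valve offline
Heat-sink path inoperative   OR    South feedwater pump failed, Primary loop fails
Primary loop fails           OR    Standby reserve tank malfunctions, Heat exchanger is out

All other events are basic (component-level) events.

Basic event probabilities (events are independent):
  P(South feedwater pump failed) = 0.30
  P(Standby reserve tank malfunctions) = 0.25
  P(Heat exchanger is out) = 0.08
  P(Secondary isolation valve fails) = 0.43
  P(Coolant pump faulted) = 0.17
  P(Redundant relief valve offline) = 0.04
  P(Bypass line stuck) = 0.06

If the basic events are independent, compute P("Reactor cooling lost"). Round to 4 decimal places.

P(Primary loop fails) [OR] = 1 − (1−0.25) × (1−0.08) = 0.310000
P(Heat-sink path inoperative) [OR] = 1 − (1−0.30) × (1−0.310000) = 0.517000
P(Recirculation branch down) [AND] = 0.43 × 0.17 × 0.04 = 0.002924
P(Makeup line lost) [OR] = 1 − (1−0.002924) × (1−0.06) = 0.062749
P(Reactor cooling lost) [OR] = 1 − (1−0.517000) × (1−0.062749) = 0.547308
Rounded to 4 decimal places: P(Reactor cooling lost) ≈ 0.5473.

0.5473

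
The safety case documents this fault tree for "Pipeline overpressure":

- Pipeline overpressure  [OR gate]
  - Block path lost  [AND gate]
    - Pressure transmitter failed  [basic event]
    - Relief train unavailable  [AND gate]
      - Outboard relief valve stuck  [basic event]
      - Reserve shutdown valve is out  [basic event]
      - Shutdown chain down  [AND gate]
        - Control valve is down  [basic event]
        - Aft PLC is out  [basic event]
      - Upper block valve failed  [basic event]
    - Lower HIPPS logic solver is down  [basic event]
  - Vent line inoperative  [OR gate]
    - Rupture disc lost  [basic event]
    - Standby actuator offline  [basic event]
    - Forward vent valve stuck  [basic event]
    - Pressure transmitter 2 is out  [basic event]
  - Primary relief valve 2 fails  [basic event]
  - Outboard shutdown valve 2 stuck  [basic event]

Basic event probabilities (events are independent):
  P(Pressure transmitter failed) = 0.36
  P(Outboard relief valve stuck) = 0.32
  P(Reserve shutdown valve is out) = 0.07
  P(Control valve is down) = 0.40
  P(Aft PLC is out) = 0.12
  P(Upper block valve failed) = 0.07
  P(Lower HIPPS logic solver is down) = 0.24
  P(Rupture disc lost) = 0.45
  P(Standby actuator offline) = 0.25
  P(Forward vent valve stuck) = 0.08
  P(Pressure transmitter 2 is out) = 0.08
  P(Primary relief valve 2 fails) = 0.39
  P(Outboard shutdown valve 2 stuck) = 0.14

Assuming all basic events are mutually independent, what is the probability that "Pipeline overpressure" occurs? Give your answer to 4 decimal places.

P(Shutdown chain down) [AND] = 0.40 × 0.12 = 0.048000
P(Relief train unavailable) [AND] = 0.32 × 0.07 × 0.048000 × 0.07 = 0.000075
P(Block path lost) [AND] = 0.36 × 0.000075 × 0.24 = 0.000006
P(Vent line inoperative) [OR] = 1 − (1−0.45) × (1−0.25) × (1−0.08) × (1−0.08) = 0.650860
P(Pipeline overpressure) [OR] = 1 − (1−0.000006) × (1−0.650860) × (1−0.39) × (1−0.14) = 0.816842
Rounded to 4 decimal places: P(Pipeline overpressure) ≈ 0.8168.

0.8168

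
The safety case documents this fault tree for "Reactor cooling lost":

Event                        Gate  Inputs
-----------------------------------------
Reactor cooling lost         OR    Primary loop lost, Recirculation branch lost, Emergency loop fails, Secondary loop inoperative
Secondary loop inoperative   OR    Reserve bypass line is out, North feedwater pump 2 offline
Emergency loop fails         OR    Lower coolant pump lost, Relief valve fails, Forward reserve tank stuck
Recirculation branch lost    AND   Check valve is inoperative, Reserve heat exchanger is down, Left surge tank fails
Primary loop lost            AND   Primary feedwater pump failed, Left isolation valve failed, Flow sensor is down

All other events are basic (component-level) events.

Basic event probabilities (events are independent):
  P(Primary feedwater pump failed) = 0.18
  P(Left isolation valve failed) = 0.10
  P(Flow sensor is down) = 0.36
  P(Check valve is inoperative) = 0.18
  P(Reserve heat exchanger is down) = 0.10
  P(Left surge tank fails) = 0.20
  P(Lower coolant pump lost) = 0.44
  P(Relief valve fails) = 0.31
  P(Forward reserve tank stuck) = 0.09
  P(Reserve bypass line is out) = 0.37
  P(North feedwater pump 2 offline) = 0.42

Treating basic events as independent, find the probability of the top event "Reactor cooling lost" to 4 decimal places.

0.8728

P(Primary loop lost) [AND] = 0.18 × 0.10 × 0.36 = 0.006480
P(Recirculation branch lost) [AND] = 0.18 × 0.10 × 0.20 = 0.003600
P(Emergency loop fails) [OR] = 1 − (1−0.44) × (1−0.31) × (1−0.09) = 0.648376
P(Secondary loop inoperative) [OR] = 1 − (1−0.37) × (1−0.42) = 0.634600
P(Reactor cooling lost) [OR] = 1 − (1−0.006480) × (1−0.003600) × (1−0.648376) × (1−0.634600) = 0.872809
Rounded to 4 decimal places: P(Reactor cooling lost) ≈ 0.8728.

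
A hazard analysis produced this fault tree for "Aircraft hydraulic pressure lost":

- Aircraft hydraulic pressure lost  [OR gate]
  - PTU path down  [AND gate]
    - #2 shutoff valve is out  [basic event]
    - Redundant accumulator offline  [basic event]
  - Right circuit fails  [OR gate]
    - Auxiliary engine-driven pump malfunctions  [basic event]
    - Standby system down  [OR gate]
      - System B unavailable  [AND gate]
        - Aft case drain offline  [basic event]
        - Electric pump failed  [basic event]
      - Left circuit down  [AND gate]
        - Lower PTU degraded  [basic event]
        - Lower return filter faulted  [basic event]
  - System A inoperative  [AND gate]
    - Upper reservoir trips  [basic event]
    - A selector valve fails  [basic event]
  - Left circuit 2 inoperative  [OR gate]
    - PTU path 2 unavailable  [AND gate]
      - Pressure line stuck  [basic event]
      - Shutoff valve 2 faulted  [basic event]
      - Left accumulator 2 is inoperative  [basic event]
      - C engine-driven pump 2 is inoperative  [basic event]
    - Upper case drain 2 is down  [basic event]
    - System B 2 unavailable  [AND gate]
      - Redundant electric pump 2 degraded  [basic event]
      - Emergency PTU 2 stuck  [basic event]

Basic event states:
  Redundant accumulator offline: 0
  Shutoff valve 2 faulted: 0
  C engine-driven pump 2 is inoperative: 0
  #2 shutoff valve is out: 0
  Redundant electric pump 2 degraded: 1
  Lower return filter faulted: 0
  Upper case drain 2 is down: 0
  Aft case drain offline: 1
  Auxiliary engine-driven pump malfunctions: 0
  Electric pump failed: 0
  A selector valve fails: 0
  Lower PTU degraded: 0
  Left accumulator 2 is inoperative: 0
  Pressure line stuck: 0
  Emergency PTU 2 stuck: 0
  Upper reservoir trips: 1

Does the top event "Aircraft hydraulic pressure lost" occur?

No

PTU path down [AND]: #2 shutoff valve is out=not, Redundant accumulator offline=not → not all inputs occur → does not occur.
System B unavailable [AND]: Aft case drain offline=occurs, Electric pump failed=not → not all inputs occur → does not occur.
Left circuit down [AND]: Lower PTU degraded=not, Lower return filter faulted=not → not all inputs occur → does not occur.
Standby system down [OR]: System B unavailable=not, Left circuit down=not → no input occurs → does not occur.
Right circuit fails [OR]: Auxiliary engine-driven pump malfunctions=not, Standby system down=not → no input occurs → does not occur.
System A inoperative [AND]: Upper reservoir trips=occurs, A selector valve fails=not → not all inputs occur → does not occur.
PTU path 2 unavailable [AND]: Pressure line stuck=not, Shutoff valve 2 faulted=not, Left accumulator 2 is inoperative=not, C engine-driven pump 2 is inoperative=not → not all inputs occur → does not occur.
System B 2 unavailable [AND]: Redundant electric pump 2 degraded=occurs, Emergency PTU 2 stuck=not → not all inputs occur → does not occur.
Left circuit 2 inoperative [OR]: PTU path 2 unavailable=not, Upper case drain 2 is down=not, System B 2 unavailable=not → no input occurs → does not occur.
Aircraft hydraulic pressure lost [OR]: PTU path down=not, Right circuit fails=not, System A inoperative=not, Left circuit 2 inoperative=not → no input occurs → does not occur.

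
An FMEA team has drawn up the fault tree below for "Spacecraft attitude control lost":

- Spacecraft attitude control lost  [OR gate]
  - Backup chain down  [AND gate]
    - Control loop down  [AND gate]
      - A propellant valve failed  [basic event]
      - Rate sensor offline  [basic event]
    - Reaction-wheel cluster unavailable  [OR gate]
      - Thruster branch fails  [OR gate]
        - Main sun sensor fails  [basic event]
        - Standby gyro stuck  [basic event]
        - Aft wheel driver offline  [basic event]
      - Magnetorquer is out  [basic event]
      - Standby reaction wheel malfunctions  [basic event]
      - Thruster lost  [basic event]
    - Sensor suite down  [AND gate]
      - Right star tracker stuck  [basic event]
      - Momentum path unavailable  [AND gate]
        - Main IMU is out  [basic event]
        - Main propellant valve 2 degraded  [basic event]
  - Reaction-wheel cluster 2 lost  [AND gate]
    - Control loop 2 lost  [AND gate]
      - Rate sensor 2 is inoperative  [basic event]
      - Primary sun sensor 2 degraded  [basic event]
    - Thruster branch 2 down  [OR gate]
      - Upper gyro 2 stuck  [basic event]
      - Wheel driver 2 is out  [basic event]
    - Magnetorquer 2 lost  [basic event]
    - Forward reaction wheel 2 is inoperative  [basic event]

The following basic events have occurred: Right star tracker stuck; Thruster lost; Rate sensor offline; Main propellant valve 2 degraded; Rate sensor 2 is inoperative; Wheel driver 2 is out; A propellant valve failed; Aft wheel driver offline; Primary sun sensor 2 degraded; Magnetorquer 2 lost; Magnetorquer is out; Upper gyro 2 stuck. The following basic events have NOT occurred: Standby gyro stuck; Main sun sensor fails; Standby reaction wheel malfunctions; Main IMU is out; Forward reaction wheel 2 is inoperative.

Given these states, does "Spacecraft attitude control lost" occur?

No

Control loop down [AND]: A propellant valve failed=occurs, Rate sensor offline=occurs → all inputs occur → occurs.
Thruster branch fails [OR]: Main sun sensor fails=not, Standby gyro stuck=not, Aft wheel driver offline=occurs → at least one input occurs → occurs.
Reaction-wheel cluster unavailable [OR]: Thruster branch fails=occurs, Magnetorquer is out=occurs, Standby reaction wheel malfunctions=not, Thruster lost=occurs → at least one input occurs → occurs.
Momentum path unavailable [AND]: Main IMU is out=not, Main propellant valve 2 degraded=occurs → not all inputs occur → does not occur.
Sensor suite down [AND]: Right star tracker stuck=occurs, Momentum path unavailable=not → not all inputs occur → does not occur.
Backup chain down [AND]: Control loop down=occurs, Reaction-wheel cluster unavailable=occurs, Sensor suite down=not → not all inputs occur → does not occur.
Control loop 2 lost [AND]: Rate sensor 2 is inoperative=occurs, Primary sun sensor 2 degraded=occurs → all inputs occur → occurs.
Thruster branch 2 down [OR]: Upper gyro 2 stuck=occurs, Wheel driver 2 is out=occurs → at least one input occurs → occurs.
Reaction-wheel cluster 2 lost [AND]: Control loop 2 lost=occurs, Thruster branch 2 down=occurs, Magnetorquer 2 lost=occurs, Forward reaction wheel 2 is inoperative=not → not all inputs occur → does not occur.
Spacecraft attitude control lost [OR]: Backup chain down=not, Reaction-wheel cluster 2 lost=not → no input occurs → does not occur.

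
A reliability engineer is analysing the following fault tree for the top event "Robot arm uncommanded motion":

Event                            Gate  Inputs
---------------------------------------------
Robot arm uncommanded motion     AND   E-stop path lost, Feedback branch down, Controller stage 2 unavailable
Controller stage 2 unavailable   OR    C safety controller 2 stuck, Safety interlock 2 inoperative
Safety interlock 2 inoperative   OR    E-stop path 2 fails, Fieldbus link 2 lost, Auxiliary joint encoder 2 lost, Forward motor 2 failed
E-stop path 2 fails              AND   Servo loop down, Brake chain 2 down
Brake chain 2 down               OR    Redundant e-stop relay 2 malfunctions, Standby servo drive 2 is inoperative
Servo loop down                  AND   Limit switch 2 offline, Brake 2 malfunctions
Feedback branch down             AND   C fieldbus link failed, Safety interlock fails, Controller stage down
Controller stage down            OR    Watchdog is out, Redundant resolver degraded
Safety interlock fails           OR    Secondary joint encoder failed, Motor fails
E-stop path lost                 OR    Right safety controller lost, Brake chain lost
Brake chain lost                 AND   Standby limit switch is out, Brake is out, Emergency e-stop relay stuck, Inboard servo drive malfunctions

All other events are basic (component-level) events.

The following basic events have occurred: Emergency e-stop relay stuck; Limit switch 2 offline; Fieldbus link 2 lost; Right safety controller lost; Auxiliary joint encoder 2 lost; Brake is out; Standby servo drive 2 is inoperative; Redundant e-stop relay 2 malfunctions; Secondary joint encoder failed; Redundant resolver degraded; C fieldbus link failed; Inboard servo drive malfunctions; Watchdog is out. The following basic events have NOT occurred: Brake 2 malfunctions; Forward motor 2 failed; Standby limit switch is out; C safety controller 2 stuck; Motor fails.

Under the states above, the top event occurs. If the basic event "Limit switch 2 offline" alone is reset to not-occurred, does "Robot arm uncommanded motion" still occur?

Yes

Counterfactual: set "Limit switch 2 offline" to not occurred.
Brake chain lost [AND]: Standby limit switch is out=not, Brake is out=occurs, Emergency e-stop relay stuck=occurs, Inboard servo drive malfunctions=occurs → not all inputs occur → does not occur.
E-stop path lost [OR]: Right safety controller lost=occurs, Brake chain lost=not → at least one input occurs → occurs.
Safety interlock fails [OR]: Secondary joint encoder failed=occurs, Motor fails=not → at least one input occurs → occurs.
Controller stage down [OR]: Watchdog is out=occurs, Redundant resolver degraded=occurs → at least one input occurs → occurs.
Feedback branch down [AND]: C fieldbus link failed=occurs, Safety interlock fails=occurs, Controller stage down=occurs → all inputs occur → occurs.
Servo loop down [AND]: Limit switch 2 offline=not, Brake 2 malfunctions=not → not all inputs occur → does not occur.
Brake chain 2 down [OR]: Redundant e-stop relay 2 malfunctions=occurs, Standby servo drive 2 is inoperative=occurs → at least one input occurs → occurs.
E-stop path 2 fails [AND]: Servo loop down=not, Brake chain 2 down=occurs → not all inputs occur → does not occur.
Safety interlock 2 inoperative [OR]: E-stop path 2 fails=not, Fieldbus link 2 lost=occurs, Auxiliary joint encoder 2 lost=occurs, Forward motor 2 failed=not → at least one input occurs → occurs.
Controller stage 2 unavailable [OR]: C safety controller 2 stuck=not, Safety interlock 2 inoperative=occurs → at least one input occurs → occurs.
Robot arm uncommanded motion [AND]: E-stop path lost=occurs, Feedback branch down=occurs, Controller stage 2 unavailable=occurs → all inputs occur → occurs.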